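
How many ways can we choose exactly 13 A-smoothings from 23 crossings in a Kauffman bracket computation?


We choose which 13 of 23 crossings get A-smoothings.
C(23, 13) = 23! / (13! * 10!)
= 1144066

1144066


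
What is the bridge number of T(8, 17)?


The bridge number of T(p,q) is min(p,q).
min(8, 17) = 8

8


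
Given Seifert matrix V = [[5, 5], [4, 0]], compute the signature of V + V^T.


Step 1: V + V^T = [[10, 9], [9, 0]]
Step 2: trace = 10, det = -81
Step 3: Discriminant = 10^2 - 4*(-81) = 424
Step 4: Eigenvalues: 15.2956, -5.29563
Step 5: Signature = (# positive eigenvalues) - (# negative eigenvalues) = 0

0


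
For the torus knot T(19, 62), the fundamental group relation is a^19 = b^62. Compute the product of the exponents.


The relation is a^19 = b^62.
Product of exponents = 19 * 62
= 1178

1178


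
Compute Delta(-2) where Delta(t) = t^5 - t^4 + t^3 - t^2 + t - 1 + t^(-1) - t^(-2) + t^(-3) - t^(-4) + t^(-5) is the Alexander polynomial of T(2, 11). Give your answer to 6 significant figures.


Substituting t = -2 into Delta(t) = t^5 - t^4 + t^3 - t^2 + t - 1 + t^(-1) - t^(-2) + t^(-3) - t^(-4) + t^(-5):
Term values: (-32) + (-16) + (-8) + (-4) + (-2) + (-1) + (-0.5) + (-0.25) + (-0.125) + (-0.0625) + (-0.03125)
Sum = -63.96875
Rounded to 6 significant figures: -63.9688

-63.9688


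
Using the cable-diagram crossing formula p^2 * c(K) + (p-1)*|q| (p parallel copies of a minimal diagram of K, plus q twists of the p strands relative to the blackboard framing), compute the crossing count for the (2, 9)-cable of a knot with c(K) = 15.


Step 1: Each of the c(K) crossings of the companion diagram becomes p*p = p^2 crossings among the p parallel strands, and each of the |q| twists s_1 s_2 ... s_(p-1) adds (p-1) crossings.
  Crossings = p^2 * c(K) + (p-1)*|q|
Step 2: = 2^2 * 15 + (2-1)*9
Step 3: = 4*15 + 1*9
Step 4: = 60 + 9 = 69

69


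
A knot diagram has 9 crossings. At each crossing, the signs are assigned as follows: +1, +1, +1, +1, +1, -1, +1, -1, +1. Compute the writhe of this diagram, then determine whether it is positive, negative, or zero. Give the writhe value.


Step 1: Count positive crossings (+1).
Positive crossings: 7
Step 2: Count negative crossings (-1).
Negative crossings: 2
Step 3: Writhe = (positive) - (negative)
w = 7 - 2 = 5
Step 4: |w| = 5, and w is positive

5


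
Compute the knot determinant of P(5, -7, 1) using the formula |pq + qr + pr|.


Step 1: Compute pq + qr + pr.
pq = 5*(-7) = -35
qr = (-7)*1 = -7
pr = 5*1 = 5
pq + qr + pr = -35 + (-7) + 5 = -37
Step 2: Take absolute value.
det(P(5,-7,1)) = |-37| = 37

37


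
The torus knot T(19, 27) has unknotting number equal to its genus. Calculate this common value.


For a torus knot T(p,q), both the unknotting number and genus equal (p-1)(q-1)/2.
= (19-1)(27-1)/2
= 18*26/2
= 468/2 = 234

234


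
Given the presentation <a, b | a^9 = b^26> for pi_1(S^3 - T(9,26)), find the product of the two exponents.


The relation is a^9 = b^26.
Product of exponents = 9 * 26
= 234

234


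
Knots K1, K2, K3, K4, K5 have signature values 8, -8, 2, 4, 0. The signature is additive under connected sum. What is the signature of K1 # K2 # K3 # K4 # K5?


The signature is additive under connected sum.
signature(K1 # K2 # K3 # K4 # K5) = (8) + (-8) + (2) + (4) + (0)
= 6

6


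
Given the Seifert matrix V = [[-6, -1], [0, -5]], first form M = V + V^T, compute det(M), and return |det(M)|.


Step 1: Form V + V^T where V = [[-6, -1], [0, -5]]
  V^T = [[-6, 0], [-1, -5]]
  V + V^T = [[-12, -1], [-1, -10]]
Step 2: det(V + V^T) = (-12)*(-10) - (-1)*(-1)
  = 120 - 1 = 119
Step 3: Knot determinant = |det(V + V^T)| = |119| = 119

119


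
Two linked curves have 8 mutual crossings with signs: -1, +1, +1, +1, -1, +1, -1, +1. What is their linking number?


Step 1: Count positive crossings: 5
Step 2: Count negative crossings: 3
Step 3: Sum of signs = 5 - 3 = 2
Step 4: Linking number = sum/2 = 2/2 = 1

1


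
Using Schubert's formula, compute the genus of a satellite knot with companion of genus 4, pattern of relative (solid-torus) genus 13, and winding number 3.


Schubert: g(satellite) = g_rel(pattern) + |winding| * g(companion),
where g_rel(pattern) is the genus of the pattern relative to the solid torus.
= 13 + 3 * 4
= 13 + 12 = 25

25


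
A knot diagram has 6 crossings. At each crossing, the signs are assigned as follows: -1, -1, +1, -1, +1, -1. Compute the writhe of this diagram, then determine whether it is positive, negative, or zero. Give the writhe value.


Step 1: Count positive crossings (+1).
Positive crossings: 2
Step 2: Count negative crossings (-1).
Negative crossings: 4
Step 3: Writhe = (positive) - (negative)
w = 2 - 4 = -2
Step 4: |w| = 2, and w is negative

-2


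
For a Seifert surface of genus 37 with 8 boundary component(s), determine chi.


chi = 2 - 2g - b
= 2 - 2*37 - 8
= 2 - 74 - 8 = -80

-80


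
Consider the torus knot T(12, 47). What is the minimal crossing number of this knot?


For a torus knot T(p, q) with gcd(p,q)=1,
the crossing number is min(p*(q-1), q*(p-1)).
p*(q-1) = 12*46 = 552
q*(p-1) = 47*11 = 517
min(552, 517) = 517

517


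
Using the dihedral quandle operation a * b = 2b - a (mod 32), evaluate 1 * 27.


1 * 27 = 2*27 - 1 mod 32
= 54 - 1 mod 32
= 53 mod 32 = 21

21


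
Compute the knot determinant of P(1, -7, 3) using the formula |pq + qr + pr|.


Step 1: Compute pq + qr + pr.
pq = 1*(-7) = -7
qr = (-7)*3 = -21
pr = 1*3 = 3
pq + qr + pr = -7 + (-21) + 3 = -25
Step 2: Take absolute value.
det(P(1,-7,3)) = |-25| = 25

25


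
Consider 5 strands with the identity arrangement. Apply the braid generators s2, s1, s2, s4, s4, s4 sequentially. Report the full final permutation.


Starting with identity [1, 2, 3, 4, 5].
Apply generators in sequence:
  After s2: [1, 3, 2, 4, 5]
  After s1: [3, 1, 2, 4, 5]
  After s2: [3, 2, 1, 4, 5]
  After s4: [3, 2, 1, 5, 4]
  After s4: [3, 2, 1, 4, 5]
  After s4: [3, 2, 1, 5, 4]
Final permutation: [3, 2, 1, 5, 4]

[3, 2, 1, 5, 4]


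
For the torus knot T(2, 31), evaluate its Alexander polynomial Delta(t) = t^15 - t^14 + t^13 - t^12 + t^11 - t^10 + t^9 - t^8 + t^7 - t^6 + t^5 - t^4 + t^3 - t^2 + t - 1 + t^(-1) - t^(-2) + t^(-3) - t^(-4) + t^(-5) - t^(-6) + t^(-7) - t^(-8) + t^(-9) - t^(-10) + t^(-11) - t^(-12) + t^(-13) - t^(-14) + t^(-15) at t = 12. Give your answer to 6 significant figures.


Substituting t = 12 into Delta(t) = t^15 - t^14 + t^13 - t^12 + t^11 - t^10 + t^9 - t^8 + t^7 - t^6 + t^5 - t^4 + t^3 - t^2 + t - 1 + t^(-1) - t^(-2) + t^(-3) - t^(-4) + t^(-5) - t^(-6) + t^(-7) - t^(-8) + t^(-9) - t^(-10) + t^(-11) - t^(-12) + t^(-13) - t^(-14) + t^(-15):
Term values: (15407021574586368) + (-1283918464548864) + (106993205379072) + (-8916100448256) + (743008370688) + (-61917364224) + (5159780352) + (-429981696) + (35831808) + (-2985984) + (248832) + (-20736) + (1728) + (-144) + (12) + (-1) + (0.0833333) + (-0.00694444) + (0.000578704) + (-4.82253e-05) + (4.01878e-06) + (-3.34898e-07) + (2.79082e-08) + (-2.32568e-09) + (1.93807e-10) + (-1.61506e-11) + (1.34588e-12) + (-1.12157e-13) + (9.34639e-15) + (-7.78866e-16) + (6.49055e-17)
Sum = 1.422186607e+16
Rounded to 6 significant figures: 1.42219e+16

1.42219e+16


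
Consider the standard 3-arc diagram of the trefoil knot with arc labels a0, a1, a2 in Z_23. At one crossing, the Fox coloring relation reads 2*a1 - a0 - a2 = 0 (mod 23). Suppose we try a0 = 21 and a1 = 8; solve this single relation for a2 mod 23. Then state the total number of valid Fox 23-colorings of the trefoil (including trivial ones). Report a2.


Step 1: Apply the given crossing relation 2*a1 - a0 - a2 = 0 (mod 23).
  a2 = 2*a1 - a0 mod 23
  a2 = 2*8 - 21 mod 23
  a2 = 16 - 21 mod 23
  a2 = -5 mod 23 = 18
Step 2: The trefoil has determinant 3.
  Number of Fox p-colorings (p prime) is p^2 if p = 3, else p.
  Since 23 does not divide 3, only trivial (constant) colorings exist.
  (So the trial a0 = 21, a1 = 8 with a0 != a1 does NOT extend to a valid coloring of the whole trefoil: the other two crossing relations require 3*(a1 - a0) = 0 (mod 23), which fails.)
  Total colorings = 23
Step 3: a2 = 18, total Fox 23-colorings = 23

18


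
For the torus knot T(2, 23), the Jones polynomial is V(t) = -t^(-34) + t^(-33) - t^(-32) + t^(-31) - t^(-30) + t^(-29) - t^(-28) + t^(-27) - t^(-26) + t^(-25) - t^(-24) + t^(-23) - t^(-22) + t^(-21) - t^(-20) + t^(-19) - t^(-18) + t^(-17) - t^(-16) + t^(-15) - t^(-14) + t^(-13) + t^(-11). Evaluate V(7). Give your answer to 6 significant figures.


Substituting t = 7 into V(t) = -t^(-34) + t^(-33) - t^(-32) + t^(-31) - t^(-30) + t^(-29) - t^(-28) + t^(-27) - t^(-26) + t^(-25) - t^(-24) + t^(-23) - t^(-22) + t^(-21) - t^(-20) + t^(-19) - t^(-18) + t^(-17) - t^(-16) + t^(-15) - t^(-14) + t^(-13) + t^(-11):
  (-)t^(-34) = -1.84785e-29
  (+)t^(-33) = 1.29349e-28
  (-)t^(-32) = -9.05446e-28
  (+)t^(-31) = 6.33812e-27
  (-)t^(-30) = -4.43669e-26
  (+)t^(-29) = 3.10568e-25
  (-)t^(-28) = -2.17398e-24
  (+)t^(-27) = 1.52178e-23
  (-)t^(-26) = -1.06525e-22
  (+)t^(-25) = 7.45674e-22
  (-)t^(-24) = -5.21972e-21
  (+)t^(-23) = 3.6538e-20
  (-)t^(-22) = -2.55766e-19
  (+)t^(-21) = 1.79036e-18
  (-)t^(-20) = -1.25325e-17
  (+)t^(-19) = 8.77278e-17
  (-)t^(-18) = -6.14095e-16
  (+)t^(-17) = 4.29866e-15
  (-)t^(-16) = -3.00906e-14
  (+)t^(-15) = 2.10634e-13
  (-)t^(-14) = -1.47444e-12
  (+)t^(-13) = 1.03211e-11
  (+)t^(-11) = 5.05733e-10
Sum = (-1.84785e-29) + (1.29349e-28) + (-9.05446e-28) + (6.33812e-27) + (-4.43669e-26) + (3.10568e-25) + (-2.17398e-24) + (1.52178e-23) + (-1.06525e-22) + (7.45674e-22) + (-5.21972e-21) + (3.6538e-20) + (-2.55766e-19) + (1.79036e-18) + (-1.25325e-17) + (8.77278e-17) + (-6.14095e-16) + (4.29866e-15) + (-3.00906e-14) + (2.10634e-13) + (-1.47444e-12) + (1.03211e-11) + (5.05733e-10)
= 5.147642626e-10
Rounded to 6 significant figures: 5.14764e-10

5.14764e-10


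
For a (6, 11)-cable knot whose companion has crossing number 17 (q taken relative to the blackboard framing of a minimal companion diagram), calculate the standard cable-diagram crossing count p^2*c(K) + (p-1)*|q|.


Step 1: Each of the c(K) crossings of the companion diagram becomes p*p = p^2 crossings among the p parallel strands, and each of the |q| twists s_1 s_2 ... s_(p-1) adds (p-1) crossings.
  Crossings = p^2 * c(K) + (p-1)*|q|
Step 2: = 6^2 * 17 + (6-1)*11
Step 3: = 36*17 + 5*11
Step 4: = 612 + 55 = 667

667


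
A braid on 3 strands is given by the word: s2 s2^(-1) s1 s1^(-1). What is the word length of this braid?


The word length counts the number of generators (including inverses).
Listing each generator: s2, s2^(-1), s1, s1^(-1)
There are 4 generators in this braid word.

4


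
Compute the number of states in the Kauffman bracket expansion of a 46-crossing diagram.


Each crossing contributes 2 choices (A-smoothing or B-smoothing).
Total states = 2^46 = 70368744177664

70368744177664


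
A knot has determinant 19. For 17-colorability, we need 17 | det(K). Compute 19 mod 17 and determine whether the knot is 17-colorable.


Step 1: A knot is p-colorable if and only if p divides its determinant.
Step 2: Compute 19 mod 17.
19 = 1 * 17 + 2
Step 3: 19 mod 17 = 2
Step 4: The knot is 17-colorable: no

2


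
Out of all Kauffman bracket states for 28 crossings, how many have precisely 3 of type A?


We choose which 3 of 28 crossings get A-smoothings.
C(28, 3) = 28! / (3! * 25!)
= 3276

3276


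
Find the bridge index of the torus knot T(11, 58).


The bridge number of T(p,q) is min(p,q).
min(11, 58) = 11

11


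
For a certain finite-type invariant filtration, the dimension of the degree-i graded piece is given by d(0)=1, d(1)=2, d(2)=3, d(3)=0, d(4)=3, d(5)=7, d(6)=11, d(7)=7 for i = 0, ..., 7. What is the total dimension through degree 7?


Total dimension = d(0) + d(1) + ... + d(7)
= 1 + 2 + 3 + 0 + 3 + 7 + 11 + 7
= 34

34


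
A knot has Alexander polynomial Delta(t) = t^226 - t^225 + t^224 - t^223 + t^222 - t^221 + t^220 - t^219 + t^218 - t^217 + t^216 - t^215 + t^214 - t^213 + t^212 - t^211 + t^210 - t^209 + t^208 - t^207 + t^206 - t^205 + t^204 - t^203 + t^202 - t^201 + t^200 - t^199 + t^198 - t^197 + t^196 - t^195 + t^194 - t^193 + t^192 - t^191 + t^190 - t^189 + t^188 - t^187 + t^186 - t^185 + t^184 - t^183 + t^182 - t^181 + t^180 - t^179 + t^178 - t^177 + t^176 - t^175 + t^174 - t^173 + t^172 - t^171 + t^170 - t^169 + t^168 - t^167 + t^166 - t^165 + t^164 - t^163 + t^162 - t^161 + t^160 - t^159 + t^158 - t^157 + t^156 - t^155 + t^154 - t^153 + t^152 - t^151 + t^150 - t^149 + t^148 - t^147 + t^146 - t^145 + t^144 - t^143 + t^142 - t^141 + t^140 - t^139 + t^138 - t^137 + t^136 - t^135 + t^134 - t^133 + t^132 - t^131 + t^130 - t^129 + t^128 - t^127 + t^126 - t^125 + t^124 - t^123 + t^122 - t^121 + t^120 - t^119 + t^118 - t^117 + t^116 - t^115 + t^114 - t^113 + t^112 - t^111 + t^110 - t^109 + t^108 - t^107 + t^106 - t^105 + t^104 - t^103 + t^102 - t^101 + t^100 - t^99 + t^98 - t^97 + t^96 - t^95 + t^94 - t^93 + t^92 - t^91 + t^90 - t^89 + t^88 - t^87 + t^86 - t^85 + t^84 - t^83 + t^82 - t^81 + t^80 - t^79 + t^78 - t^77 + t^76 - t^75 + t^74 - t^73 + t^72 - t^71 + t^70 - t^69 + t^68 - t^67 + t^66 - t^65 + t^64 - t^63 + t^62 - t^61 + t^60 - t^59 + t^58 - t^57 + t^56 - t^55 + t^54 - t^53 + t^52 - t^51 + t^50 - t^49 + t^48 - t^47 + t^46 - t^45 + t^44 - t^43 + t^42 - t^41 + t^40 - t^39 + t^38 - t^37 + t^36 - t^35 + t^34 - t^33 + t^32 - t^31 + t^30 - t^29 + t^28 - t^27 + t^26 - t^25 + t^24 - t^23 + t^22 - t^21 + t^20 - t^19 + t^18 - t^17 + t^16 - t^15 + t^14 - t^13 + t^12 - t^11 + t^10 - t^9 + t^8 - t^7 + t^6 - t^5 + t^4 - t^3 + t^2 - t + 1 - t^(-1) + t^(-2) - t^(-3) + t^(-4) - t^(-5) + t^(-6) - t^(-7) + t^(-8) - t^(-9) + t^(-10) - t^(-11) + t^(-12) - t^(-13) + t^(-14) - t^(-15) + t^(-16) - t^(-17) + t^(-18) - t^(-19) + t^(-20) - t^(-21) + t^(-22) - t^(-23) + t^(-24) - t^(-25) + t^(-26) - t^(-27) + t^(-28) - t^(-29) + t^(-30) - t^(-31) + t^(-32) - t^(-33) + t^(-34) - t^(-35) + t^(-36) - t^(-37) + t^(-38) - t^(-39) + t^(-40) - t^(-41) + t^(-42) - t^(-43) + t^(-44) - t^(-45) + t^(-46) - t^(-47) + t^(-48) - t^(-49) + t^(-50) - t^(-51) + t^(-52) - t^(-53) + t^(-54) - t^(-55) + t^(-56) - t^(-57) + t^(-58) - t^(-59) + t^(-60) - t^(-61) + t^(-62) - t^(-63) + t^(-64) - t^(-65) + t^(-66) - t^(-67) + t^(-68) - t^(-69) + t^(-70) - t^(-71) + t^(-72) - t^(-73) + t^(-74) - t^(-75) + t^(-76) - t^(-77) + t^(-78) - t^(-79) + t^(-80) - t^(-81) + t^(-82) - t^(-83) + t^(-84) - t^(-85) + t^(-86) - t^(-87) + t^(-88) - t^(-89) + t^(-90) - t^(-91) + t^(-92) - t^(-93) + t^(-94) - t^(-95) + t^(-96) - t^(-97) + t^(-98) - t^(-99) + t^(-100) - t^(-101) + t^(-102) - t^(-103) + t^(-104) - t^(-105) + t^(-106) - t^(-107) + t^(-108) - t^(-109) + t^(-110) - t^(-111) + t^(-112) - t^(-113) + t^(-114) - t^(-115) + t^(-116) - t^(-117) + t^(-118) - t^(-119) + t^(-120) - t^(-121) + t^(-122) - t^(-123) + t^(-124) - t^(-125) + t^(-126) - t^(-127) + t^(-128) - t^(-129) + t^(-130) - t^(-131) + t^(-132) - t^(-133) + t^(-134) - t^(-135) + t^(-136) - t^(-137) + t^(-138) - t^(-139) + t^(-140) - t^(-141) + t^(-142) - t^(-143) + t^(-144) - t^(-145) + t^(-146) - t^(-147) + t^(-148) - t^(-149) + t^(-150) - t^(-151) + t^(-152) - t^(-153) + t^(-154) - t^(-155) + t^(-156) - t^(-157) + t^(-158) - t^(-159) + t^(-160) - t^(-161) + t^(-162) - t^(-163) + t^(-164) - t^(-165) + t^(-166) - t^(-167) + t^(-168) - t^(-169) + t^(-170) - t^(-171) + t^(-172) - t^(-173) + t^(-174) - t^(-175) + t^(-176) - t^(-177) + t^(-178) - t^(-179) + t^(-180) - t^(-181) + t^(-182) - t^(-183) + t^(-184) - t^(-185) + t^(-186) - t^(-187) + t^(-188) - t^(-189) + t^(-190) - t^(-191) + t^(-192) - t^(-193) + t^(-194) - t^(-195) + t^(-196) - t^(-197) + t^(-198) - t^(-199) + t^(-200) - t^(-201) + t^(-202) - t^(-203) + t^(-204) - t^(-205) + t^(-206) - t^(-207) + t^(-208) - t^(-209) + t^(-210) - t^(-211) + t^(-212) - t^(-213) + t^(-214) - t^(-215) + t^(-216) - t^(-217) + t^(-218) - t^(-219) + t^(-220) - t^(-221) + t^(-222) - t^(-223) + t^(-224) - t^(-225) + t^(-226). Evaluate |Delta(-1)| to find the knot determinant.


Step 1: The polynomial has 453 terms with alternating signs, exponents from 226 down to -226.
Step 2: Substitute t = -1. The i-th term has coefficient (-1)^i and exponent (m-i),
  so its value is (-1)^i * (-1)^(m-i) = (-1)^m = 1 for every i.
Step 3: All 453 terms equal 1, so Delta(-1) = 453 * (1) = 453
Step 4: |Delta(-1)| = 453

453


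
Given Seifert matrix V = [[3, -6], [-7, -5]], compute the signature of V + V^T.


Step 1: V + V^T = [[6, -13], [-13, -10]]
Step 2: trace = -4, det = -229
Step 3: Discriminant = (-4)^2 - 4*(-229) = 932
Step 4: Eigenvalues: 13.2643, -17.2643
Step 5: Signature = (# positive eigenvalues) - (# negative eigenvalues) = 0

0


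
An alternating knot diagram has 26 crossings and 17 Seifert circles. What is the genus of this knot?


For alternating knots, g = (c - s + 1)/2.
= (26 - 17 + 1)/2
= 10/2 = 5

5


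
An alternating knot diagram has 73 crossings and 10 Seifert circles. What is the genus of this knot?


For alternating knots, g = (c - s + 1)/2.
= (73 - 10 + 1)/2
= 64/2 = 32

32


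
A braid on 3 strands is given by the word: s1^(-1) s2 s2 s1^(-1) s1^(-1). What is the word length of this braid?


The word length counts the number of generators (including inverses).
Listing each generator: s1^(-1), s2, s2, s1^(-1), s1^(-1)
There are 5 generators in this braid word.

5


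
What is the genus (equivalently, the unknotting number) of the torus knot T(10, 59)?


For a torus knot T(p,q), both the unknotting number and genus equal (p-1)(q-1)/2.
= (10-1)(59-1)/2
= 9*58/2
= 522/2 = 261

261


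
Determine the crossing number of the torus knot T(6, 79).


For a torus knot T(p, q) with gcd(p,q)=1,
the crossing number is min(p*(q-1), q*(p-1)).
p*(q-1) = 6*78 = 468
q*(p-1) = 79*5 = 395
min(468, 395) = 395

395


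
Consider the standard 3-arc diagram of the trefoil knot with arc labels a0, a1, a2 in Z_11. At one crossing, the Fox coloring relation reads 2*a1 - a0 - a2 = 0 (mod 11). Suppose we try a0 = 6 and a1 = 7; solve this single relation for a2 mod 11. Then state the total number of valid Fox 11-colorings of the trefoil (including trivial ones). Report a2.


Step 1: Apply the given crossing relation 2*a1 - a0 - a2 = 0 (mod 11).
  a2 = 2*a1 - a0 mod 11
  a2 = 2*7 - 6 mod 11
  a2 = 14 - 6 mod 11
  a2 = 8 mod 11 = 8
Step 2: The trefoil has determinant 3.
  Number of Fox p-colorings (p prime) is p^2 if p = 3, else p.
  Since 11 does not divide 3, only trivial (constant) colorings exist.
  (So the trial a0 = 6, a1 = 7 with a0 != a1 does NOT extend to a valid coloring of the whole trefoil: the other two crossing relations require 3*(a1 - a0) = 0 (mod 11), which fails.)
  Total colorings = 11
Step 3: a2 = 8, total Fox 11-colorings = 11

8


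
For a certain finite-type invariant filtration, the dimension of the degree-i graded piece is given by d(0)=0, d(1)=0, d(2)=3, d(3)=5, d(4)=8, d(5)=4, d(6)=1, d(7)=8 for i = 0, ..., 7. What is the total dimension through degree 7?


Total dimension = d(0) + d(1) + ... + d(7)
= 0 + 0 + 3 + 5 + 8 + 4 + 1 + 8
= 29

29


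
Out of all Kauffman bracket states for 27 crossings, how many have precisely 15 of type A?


We choose which 15 of 27 crossings get A-smoothings.
C(27, 15) = 27! / (15! * 12!)
= 17383860

17383860


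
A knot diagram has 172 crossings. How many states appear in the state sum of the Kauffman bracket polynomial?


Each crossing contributes 2 choices (A-smoothing or B-smoothing).
Total states = 2^172 = 5986310706507378352962293074805895248510699696029696

5986310706507378352962293074805895248510699696029696


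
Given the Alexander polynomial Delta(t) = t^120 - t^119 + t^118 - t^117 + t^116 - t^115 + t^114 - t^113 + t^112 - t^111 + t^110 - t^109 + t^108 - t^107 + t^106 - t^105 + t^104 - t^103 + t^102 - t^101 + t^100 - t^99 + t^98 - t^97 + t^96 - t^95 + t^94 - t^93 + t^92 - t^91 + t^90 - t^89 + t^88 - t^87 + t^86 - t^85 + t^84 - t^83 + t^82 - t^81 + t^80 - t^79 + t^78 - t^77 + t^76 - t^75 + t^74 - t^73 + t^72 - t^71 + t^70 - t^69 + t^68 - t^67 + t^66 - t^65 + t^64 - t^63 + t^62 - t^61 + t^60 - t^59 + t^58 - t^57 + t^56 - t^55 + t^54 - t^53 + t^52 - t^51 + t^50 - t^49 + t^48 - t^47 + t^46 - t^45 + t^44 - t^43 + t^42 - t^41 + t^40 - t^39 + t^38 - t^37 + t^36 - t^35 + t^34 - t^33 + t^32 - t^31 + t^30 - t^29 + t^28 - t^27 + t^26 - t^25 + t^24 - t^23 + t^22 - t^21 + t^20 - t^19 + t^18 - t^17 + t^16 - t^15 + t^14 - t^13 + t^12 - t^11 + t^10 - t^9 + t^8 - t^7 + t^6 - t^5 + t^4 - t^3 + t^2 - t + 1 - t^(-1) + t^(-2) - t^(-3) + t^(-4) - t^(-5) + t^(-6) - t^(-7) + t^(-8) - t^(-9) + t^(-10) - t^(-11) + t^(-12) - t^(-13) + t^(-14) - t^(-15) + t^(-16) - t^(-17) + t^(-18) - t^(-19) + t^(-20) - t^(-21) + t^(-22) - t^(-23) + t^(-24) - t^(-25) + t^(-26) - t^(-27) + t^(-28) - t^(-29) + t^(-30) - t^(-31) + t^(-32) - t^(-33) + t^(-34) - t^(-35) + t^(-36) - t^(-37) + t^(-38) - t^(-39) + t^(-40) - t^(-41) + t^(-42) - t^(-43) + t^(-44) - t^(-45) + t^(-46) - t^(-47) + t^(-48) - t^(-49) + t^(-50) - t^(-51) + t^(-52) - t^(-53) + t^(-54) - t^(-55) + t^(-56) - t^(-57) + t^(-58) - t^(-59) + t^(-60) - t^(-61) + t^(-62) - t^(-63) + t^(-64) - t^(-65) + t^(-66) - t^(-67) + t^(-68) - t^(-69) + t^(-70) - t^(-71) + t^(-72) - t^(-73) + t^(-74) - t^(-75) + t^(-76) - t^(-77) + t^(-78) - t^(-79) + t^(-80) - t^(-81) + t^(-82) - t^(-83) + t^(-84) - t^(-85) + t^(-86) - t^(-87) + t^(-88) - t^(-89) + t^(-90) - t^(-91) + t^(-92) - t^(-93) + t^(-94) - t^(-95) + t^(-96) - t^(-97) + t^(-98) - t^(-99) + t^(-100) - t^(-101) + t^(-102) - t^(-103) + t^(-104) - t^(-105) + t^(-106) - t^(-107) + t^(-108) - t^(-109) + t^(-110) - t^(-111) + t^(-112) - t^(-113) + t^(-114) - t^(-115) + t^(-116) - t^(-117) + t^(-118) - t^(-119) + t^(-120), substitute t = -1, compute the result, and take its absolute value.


Step 1: The polynomial has 241 terms with alternating signs, exponents from 120 down to -120.
Step 2: Substitute t = -1. The i-th term has coefficient (-1)^i and exponent (m-i),
  so its value is (-1)^i * (-1)^(m-i) = (-1)^m = 1 for every i.
Step 3: All 241 terms equal 1, so Delta(-1) = 241 * (1) = 241
Step 4: |Delta(-1)| = 241

241


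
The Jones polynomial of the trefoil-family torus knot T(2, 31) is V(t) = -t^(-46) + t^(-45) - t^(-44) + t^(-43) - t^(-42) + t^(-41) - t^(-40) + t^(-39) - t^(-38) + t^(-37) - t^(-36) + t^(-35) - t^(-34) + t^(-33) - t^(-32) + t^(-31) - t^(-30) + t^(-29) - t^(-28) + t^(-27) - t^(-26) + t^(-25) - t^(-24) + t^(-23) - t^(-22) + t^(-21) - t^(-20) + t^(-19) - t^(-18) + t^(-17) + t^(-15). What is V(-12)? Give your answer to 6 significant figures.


Substituting t = -12 into V(t) = -t^(-46) + t^(-45) - t^(-44) + t^(-43) - t^(-42) + t^(-41) - t^(-40) + t^(-39) - t^(-38) + t^(-37) - t^(-36) + t^(-35) - t^(-34) + t^(-33) - t^(-32) + t^(-31) - t^(-30) + t^(-29) - t^(-28) + t^(-27) - t^(-26) + t^(-25) - t^(-24) + t^(-23) - t^(-22) + t^(-21) - t^(-20) + t^(-19) - t^(-18) + t^(-17) + t^(-15):
  (-)t^(-46) = -2.27857e-50
  (+)t^(-45) = -2.73429e-49
  (-)t^(-44) = -3.28114e-48
  (+)t^(-43) = -3.93737e-47
  (-)t^(-42) = -4.72485e-46
  (+)t^(-41) = -5.66982e-45
  (-)t^(-40) = -6.80378e-44
  (+)t^(-39) = -8.16453e-43
  (-)t^(-38) = -9.79744e-42
  (+)t^(-37) = -1.17569e-40
  (-)t^(-36) = -1.41083e-39
  (+)t^(-35) = -1.693e-38
  (-)t^(-34) = -2.0316e-37
  (+)t^(-33) = -2.43792e-36
  (-)t^(-32) = -2.9255e-35
  (+)t^(-31) = -3.5106e-34
  (-)t^(-30) = -4.21272e-33
  (+)t^(-29) = -5.05526e-32
  (-)t^(-28) = -6.06632e-31
  (+)t^(-27) = -7.27958e-30
  (-)t^(-26) = -8.7355e-29
  (+)t^(-25) = -1.04826e-27
  (-)t^(-24) = -1.25791e-26
  (+)t^(-23) = -1.50949e-25
  (-)t^(-22) = -1.81139e-24
  (+)t^(-21) = -2.17367e-23
  (-)t^(-20) = -2.60841e-22
  (+)t^(-19) = -3.13009e-21
  (-)t^(-18) = -3.7561e-20
  (+)t^(-17) = -4.50732e-19
  (+)t^(-15) = -6.49055e-17
Sum = (-2.27857e-50) + (-2.73429e-49) + (-3.28114e-48) + (-3.93737e-47) + (-4.72485e-46) + (-5.66982e-45) + (-6.80378e-44) + (-8.16453e-43) + (-9.79744e-42) + (-1.17569e-40) + (-1.41083e-39) + (-1.693e-38) + (-2.0316e-37) + (-2.43792e-36) + (-2.9255e-35) + (-3.5106e-34) + (-4.21272e-33) + (-5.05526e-32) + (-6.06632e-31) + (-7.27958e-30) + (-8.7355e-29) + (-1.04826e-27) + (-1.25791e-26) + (-1.50949e-25) + (-1.81139e-24) + (-2.17367e-23) + (-2.60841e-22) + (-3.13009e-21) + (-3.7561e-20) + (-4.50732e-19) + (-6.49055e-17)
= -6.539717964e-17
Rounded to 6 significant figures: -6.53972e-17

-6.53972e-17


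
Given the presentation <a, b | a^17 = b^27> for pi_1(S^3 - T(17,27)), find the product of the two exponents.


The relation is a^17 = b^27.
Product of exponents = 17 * 27
= 459

459


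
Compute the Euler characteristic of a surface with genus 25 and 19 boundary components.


chi = 2 - 2g - b
= 2 - 2*25 - 19
= 2 - 50 - 19 = -67

-67


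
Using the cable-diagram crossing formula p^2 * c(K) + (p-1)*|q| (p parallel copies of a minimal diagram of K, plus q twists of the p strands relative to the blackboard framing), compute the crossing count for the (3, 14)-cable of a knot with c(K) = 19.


Step 1: Each of the c(K) crossings of the companion diagram becomes p*p = p^2 crossings among the p parallel strands, and each of the |q| twists s_1 s_2 ... s_(p-1) adds (p-1) crossings.
  Crossings = p^2 * c(K) + (p-1)*|q|
Step 2: = 3^2 * 19 + (3-1)*14
Step 3: = 9*19 + 2*14
Step 4: = 171 + 28 = 199

199


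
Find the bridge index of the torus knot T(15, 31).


The bridge number of T(p,q) is min(p,q).
min(15, 31) = 15

15


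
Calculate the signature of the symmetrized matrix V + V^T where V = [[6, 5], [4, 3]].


Step 1: V + V^T = [[12, 9], [9, 6]]
Step 2: trace = 18, det = -9
Step 3: Discriminant = 18^2 - 4*(-9) = 360
Step 4: Eigenvalues: 18.4868, -0.486833
Step 5: Signature = (# positive eigenvalues) - (# negative eigenvalues) = 0

0


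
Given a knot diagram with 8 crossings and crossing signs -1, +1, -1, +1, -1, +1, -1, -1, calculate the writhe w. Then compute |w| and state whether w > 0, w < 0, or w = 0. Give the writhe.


Step 1: Count positive crossings (+1).
Positive crossings: 3
Step 2: Count negative crossings (-1).
Negative crossings: 5
Step 3: Writhe = (positive) - (negative)
w = 3 - 5 = -2
Step 4: |w| = 2, and w is negative

-2


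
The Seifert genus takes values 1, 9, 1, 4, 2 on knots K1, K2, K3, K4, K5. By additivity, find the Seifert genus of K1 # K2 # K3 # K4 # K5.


The Seifert genus is additive under connected sum.
Seifert genus(K1 # K2 # K3 # K4 # K5) = (1) + (9) + (1) + (4) + (2)
= 17

17


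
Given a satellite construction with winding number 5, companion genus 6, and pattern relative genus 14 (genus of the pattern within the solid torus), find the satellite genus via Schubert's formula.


Schubert: g(satellite) = g_rel(pattern) + |winding| * g(companion),
where g_rel(pattern) is the genus of the pattern relative to the solid torus.
= 14 + 5 * 6
= 14 + 30 = 44

44


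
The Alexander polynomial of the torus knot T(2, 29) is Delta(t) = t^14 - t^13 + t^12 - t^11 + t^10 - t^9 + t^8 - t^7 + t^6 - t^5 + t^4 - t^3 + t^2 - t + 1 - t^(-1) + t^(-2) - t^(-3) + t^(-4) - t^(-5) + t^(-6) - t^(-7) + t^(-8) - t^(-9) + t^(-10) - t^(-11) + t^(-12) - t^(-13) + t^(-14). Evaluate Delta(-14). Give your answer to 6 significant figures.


Substituting t = -14 into Delta(t) = t^14 - t^13 + t^12 - t^11 + t^10 - t^9 + t^8 - t^7 + t^6 - t^5 + t^4 - t^3 + t^2 - t + 1 - t^(-1) + t^(-2) - t^(-3) + t^(-4) - t^(-5) + t^(-6) - t^(-7) + t^(-8) - t^(-9) + t^(-10) - t^(-11) + t^(-12) - t^(-13) + t^(-14):
Term values: (11112006825558016) + (793714773254144) + (56693912375296) + (4049565169664) + (289254654976) + (20661046784) + (1475789056) + (105413504) + (7529536) + (537824) + (38416) + (2744) + (196) + (14) + (1) + (0.0714286) + (0.00510204) + (0.000364431) + (2.60308e-05) + (1.85934e-06) + (1.3281e-07) + (9.48645e-09) + (6.77604e-10) + (4.84003e-11) + (3.45716e-12) + (2.4694e-13) + (1.76386e-14) + (1.2599e-15) + (8.99927e-17)
Sum = 1.196677658e+16
Rounded to 6 significant figures: 1.19668e+16

1.19668e+16


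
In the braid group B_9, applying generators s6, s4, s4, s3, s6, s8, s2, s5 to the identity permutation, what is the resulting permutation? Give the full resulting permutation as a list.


Starting with identity [1, 2, 3, 4, 5, 6, 7, 8, 9].
Apply generators in sequence:
  After s6: [1, 2, 3, 4, 5, 7, 6, 8, 9]
  After s4: [1, 2, 3, 5, 4, 7, 6, 8, 9]
  After s4: [1, 2, 3, 4, 5, 7, 6, 8, 9]
  After s3: [1, 2, 4, 3, 5, 7, 6, 8, 9]
  After s6: [1, 2, 4, 3, 5, 6, 7, 8, 9]
  After s8: [1, 2, 4, 3, 5, 6, 7, 9, 8]
  After s2: [1, 4, 2, 3, 5, 6, 7, 9, 8]
  After s5: [1, 4, 2, 3, 6, 5, 7, 9, 8]
Final permutation: [1, 4, 2, 3, 6, 5, 7, 9, 8]

[1, 4, 2, 3, 6, 5, 7, 9, 8]


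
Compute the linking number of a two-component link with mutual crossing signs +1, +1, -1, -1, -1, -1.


Step 1: Count positive crossings: 2
Step 2: Count negative crossings: 4
Step 3: Sum of signs = 2 - 4 = -2
Step 4: Linking number = sum/2 = -2/2 = -1

-1


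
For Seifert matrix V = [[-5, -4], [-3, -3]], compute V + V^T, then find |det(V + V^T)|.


Step 1: Form V + V^T where V = [[-5, -4], [-3, -3]]
  V^T = [[-5, -3], [-4, -3]]
  V + V^T = [[-10, -7], [-7, -6]]
Step 2: det(V + V^T) = (-10)*(-6) - (-7)*(-7)
  = 60 - 49 = 11
Step 3: Knot determinant = |det(V + V^T)| = |11| = 11

11


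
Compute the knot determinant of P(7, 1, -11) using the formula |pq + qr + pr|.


Step 1: Compute pq + qr + pr.
pq = 7*1 = 7
qr = 1*(-11) = -11
pr = 7*(-11) = -77
pq + qr + pr = 7 + (-11) + (-77) = -81
Step 2: Take absolute value.
det(P(7,1,-11)) = |-81| = 81

81


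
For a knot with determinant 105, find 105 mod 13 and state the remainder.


Step 1: A knot is p-colorable if and only if p divides its determinant.
Step 2: Compute 105 mod 13.
105 = 8 * 13 + 1
Step 3: 105 mod 13 = 1
Step 4: The knot is 13-colorable: no

1


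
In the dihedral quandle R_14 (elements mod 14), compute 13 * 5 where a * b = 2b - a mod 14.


13 * 5 = 2*5 - 13 mod 14
= 10 - 13 mod 14
= -3 mod 14 = 11

11


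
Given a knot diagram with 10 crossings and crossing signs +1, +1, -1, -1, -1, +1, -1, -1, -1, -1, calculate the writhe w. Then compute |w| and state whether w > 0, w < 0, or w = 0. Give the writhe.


Step 1: Count positive crossings (+1).
Positive crossings: 3
Step 2: Count negative crossings (-1).
Negative crossings: 7
Step 3: Writhe = (positive) - (negative)
w = 3 - 7 = -4
Step 4: |w| = 4, and w is negative

-4


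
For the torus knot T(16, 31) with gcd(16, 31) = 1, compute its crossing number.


For a torus knot T(p, q) with gcd(p,q)=1,
the crossing number is min(p*(q-1), q*(p-1)).
p*(q-1) = 16*30 = 480
q*(p-1) = 31*15 = 465
min(480, 465) = 465

465


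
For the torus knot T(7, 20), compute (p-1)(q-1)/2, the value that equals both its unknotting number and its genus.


For a torus knot T(p,q), both the unknotting number and genus equal (p-1)(q-1)/2.
= (7-1)(20-1)/2
= 6*19/2
= 114/2 = 57

57


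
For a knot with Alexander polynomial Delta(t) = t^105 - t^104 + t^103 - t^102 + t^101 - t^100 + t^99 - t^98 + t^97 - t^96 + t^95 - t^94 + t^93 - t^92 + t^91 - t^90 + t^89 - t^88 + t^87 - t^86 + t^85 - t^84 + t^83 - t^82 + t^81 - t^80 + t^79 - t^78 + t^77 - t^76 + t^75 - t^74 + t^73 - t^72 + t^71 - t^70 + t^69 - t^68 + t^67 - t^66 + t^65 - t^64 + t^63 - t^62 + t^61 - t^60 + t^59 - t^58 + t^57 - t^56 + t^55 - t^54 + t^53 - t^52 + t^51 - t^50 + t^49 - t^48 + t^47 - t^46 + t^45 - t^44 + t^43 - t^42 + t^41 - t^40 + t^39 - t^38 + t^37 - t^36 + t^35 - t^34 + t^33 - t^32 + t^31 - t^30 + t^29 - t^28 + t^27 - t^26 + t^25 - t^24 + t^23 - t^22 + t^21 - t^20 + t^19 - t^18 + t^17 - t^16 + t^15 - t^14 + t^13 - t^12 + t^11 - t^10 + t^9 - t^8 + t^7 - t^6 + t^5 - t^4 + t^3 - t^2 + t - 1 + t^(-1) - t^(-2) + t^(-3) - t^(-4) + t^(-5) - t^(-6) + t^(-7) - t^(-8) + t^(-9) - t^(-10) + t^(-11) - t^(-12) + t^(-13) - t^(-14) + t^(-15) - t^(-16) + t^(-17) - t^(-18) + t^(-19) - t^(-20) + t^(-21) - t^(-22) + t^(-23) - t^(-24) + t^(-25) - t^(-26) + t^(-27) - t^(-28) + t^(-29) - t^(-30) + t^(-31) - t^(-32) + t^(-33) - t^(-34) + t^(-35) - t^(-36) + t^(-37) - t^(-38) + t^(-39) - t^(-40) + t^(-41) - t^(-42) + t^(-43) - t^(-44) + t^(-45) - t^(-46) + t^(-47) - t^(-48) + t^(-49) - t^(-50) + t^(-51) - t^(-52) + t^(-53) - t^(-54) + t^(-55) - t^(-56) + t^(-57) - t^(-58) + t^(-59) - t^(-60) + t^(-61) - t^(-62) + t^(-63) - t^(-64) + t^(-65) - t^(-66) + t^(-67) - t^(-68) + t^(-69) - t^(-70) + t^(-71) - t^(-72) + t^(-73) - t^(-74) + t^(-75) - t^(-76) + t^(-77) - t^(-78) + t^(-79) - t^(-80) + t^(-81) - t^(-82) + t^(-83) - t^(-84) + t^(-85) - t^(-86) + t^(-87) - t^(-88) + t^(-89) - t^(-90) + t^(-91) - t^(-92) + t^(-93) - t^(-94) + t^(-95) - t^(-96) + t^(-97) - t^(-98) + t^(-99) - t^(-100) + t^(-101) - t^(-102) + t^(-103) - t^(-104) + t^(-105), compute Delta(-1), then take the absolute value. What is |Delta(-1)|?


Step 1: The polynomial has 211 terms with alternating signs, exponents from 105 down to -105.
Step 2: Substitute t = -1. The i-th term has coefficient (-1)^i and exponent (m-i),
  so its value is (-1)^i * (-1)^(m-i) = (-1)^m = -1 for every i.
Step 3: All 211 terms equal -1, so Delta(-1) = 211 * (-1) = -211
Step 4: |Delta(-1)| = 211

211


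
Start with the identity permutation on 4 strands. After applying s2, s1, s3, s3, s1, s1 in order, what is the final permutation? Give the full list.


Starting with identity [1, 2, 3, 4].
Apply generators in sequence:
  After s2: [1, 3, 2, 4]
  After s1: [3, 1, 2, 4]
  After s3: [3, 1, 4, 2]
  After s3: [3, 1, 2, 4]
  After s1: [1, 3, 2, 4]
  After s1: [3, 1, 2, 4]
Final permutation: [3, 1, 2, 4]

[3, 1, 2, 4]


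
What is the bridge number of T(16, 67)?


The bridge number of T(p,q) is min(p,q).
min(16, 67) = 16

16


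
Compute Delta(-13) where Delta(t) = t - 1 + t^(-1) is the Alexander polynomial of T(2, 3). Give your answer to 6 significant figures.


Substituting t = -13 into Delta(t) = t - 1 + t^(-1):
Term values: (-13) + (-1) + (-0.0769231)
Sum = -14.07692308
Rounded to 6 significant figures: -14.0769

-14.0769


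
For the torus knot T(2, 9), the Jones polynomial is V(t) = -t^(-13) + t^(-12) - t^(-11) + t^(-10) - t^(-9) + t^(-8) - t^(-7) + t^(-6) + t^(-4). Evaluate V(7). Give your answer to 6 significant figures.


Substituting t = 7 into V(t) = -t^(-13) + t^(-12) - t^(-11) + t^(-10) - t^(-9) + t^(-8) - t^(-7) + t^(-6) + t^(-4):
  (-)t^(-13) = -1.03211e-11
  (+)t^(-12) = 7.22476e-11
  (-)t^(-11) = -5.05733e-10
  (+)t^(-10) = 3.54013e-09
  (-)t^(-9) = -2.47809e-08
  (+)t^(-8) = 1.73467e-07
  (-)t^(-7) = -1.21427e-06
  (+)t^(-6) = 8.49986e-06
  (+)t^(-4) = 0.000416493
Sum = (-1.03211e-11) + (7.22476e-11) + (-5.05733e-10) + (3.54013e-09) + (-2.47809e-08) + (1.73467e-07) + (-1.21427e-06) + (8.49986e-06) + (0.000416493)
= 0.0004239305039
Rounded to 6 significant figures: 0.000423931

0.000423931


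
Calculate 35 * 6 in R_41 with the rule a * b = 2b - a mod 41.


35 * 6 = 2*6 - 35 mod 41
= 12 - 35 mod 41
= -23 mod 41 = 18

18


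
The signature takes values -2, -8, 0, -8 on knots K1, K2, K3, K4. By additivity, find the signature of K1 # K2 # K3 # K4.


The signature is additive under connected sum.
signature(K1 # K2 # K3 # K4) = (-2) + (-8) + (0) + (-8)
= -18

-18


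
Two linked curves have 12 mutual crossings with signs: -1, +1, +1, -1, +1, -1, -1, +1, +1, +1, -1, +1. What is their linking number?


Step 1: Count positive crossings: 7
Step 2: Count negative crossings: 5
Step 3: Sum of signs = 7 - 5 = 2
Step 4: Linking number = sum/2 = 2/2 = 1

1


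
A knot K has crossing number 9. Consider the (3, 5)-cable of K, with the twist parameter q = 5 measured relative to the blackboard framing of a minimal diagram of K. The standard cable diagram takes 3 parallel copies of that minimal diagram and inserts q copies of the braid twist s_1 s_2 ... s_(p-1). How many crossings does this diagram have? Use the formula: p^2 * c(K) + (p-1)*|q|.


Step 1: Each of the c(K) crossings of the companion diagram becomes p*p = p^2 crossings among the p parallel strands, and each of the |q| twists s_1 s_2 ... s_(p-1) adds (p-1) crossings.
  Crossings = p^2 * c(K) + (p-1)*|q|
Step 2: = 3^2 * 9 + (3-1)*5
Step 3: = 9*9 + 2*5
Step 4: = 81 + 10 = 91

91


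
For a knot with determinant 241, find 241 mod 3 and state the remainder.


Step 1: A knot is p-colorable if and only if p divides its determinant.
Step 2: Compute 241 mod 3.
241 = 80 * 3 + 1
Step 3: 241 mod 3 = 1
Step 4: The knot is 3-colorable: no

1


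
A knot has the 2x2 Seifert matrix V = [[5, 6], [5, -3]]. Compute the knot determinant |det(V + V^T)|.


Step 1: Form V + V^T where V = [[5, 6], [5, -3]]
  V^T = [[5, 5], [6, -3]]
  V + V^T = [[10, 11], [11, -6]]
Step 2: det(V + V^T) = 10*(-6) - 11*11
  = -60 - 121 = -181
Step 3: Knot determinant = |det(V + V^T)| = |-181| = 181

181


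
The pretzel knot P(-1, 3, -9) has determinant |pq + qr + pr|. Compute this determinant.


Step 1: Compute pq + qr + pr.
pq = (-1)*3 = -3
qr = 3*(-9) = -27
pr = (-1)*(-9) = 9
pq + qr + pr = -3 + (-27) + 9 = -21
Step 2: Take absolute value.
det(P(-1,3,-9)) = |-21| = 21

21


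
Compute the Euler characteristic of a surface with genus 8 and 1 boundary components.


chi = 2 - 2g - b
= 2 - 2*8 - 1
= 2 - 16 - 1 = -15

-15


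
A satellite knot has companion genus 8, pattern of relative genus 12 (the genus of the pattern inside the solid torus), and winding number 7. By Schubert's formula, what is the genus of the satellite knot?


Schubert: g(satellite) = g_rel(pattern) + |winding| * g(companion),
where g_rel(pattern) is the genus of the pattern relative to the solid torus.
= 12 + 7 * 8
= 12 + 56 = 68

68


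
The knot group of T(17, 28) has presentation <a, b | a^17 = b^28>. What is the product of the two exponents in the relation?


The relation is a^17 = b^28.
Product of exponents = 17 * 28
= 476

476


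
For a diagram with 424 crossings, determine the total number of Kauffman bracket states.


Each crossing contributes 2 choices (A-smoothing or B-smoothing).
Total states = 2^424 = 43322963970637732180912721627235682866194329302747133987038743447103457934462900359999600095377180907771737671271930809827721216

43322963970637732180912721627235682866194329302747133987038743447103457934462900359999600095377180907771737671271930809827721216


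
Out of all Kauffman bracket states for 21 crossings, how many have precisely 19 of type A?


We choose which 19 of 21 crossings get A-smoothings.
C(21, 19) = 21! / (19! * 2!)
= 210

210


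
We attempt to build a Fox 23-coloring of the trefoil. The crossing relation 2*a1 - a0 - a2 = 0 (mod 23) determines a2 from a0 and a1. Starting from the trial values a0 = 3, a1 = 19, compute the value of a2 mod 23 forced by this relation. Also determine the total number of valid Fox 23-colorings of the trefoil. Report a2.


Step 1: Apply the given crossing relation 2*a1 - a0 - a2 = 0 (mod 23).
  a2 = 2*a1 - a0 mod 23
  a2 = 2*19 - 3 mod 23
  a2 = 38 - 3 mod 23
  a2 = 35 mod 23 = 12
Step 2: The trefoil has determinant 3.
  Number of Fox p-colorings (p prime) is p^2 if p = 3, else p.
  Since 23 does not divide 3, only trivial (constant) colorings exist.
  (So the trial a0 = 3, a1 = 19 with a0 != a1 does NOT extend to a valid coloring of the whole trefoil: the other two crossing relations require 3*(a1 - a0) = 0 (mod 23), which fails.)
  Total colorings = 23
Step 3: a2 = 12, total Fox 23-colorings = 23

12


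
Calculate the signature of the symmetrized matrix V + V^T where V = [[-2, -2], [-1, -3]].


Step 1: V + V^T = [[-4, -3], [-3, -6]]
Step 2: trace = -10, det = 15
Step 3: Discriminant = (-10)^2 - 4*15 = 40
Step 4: Eigenvalues: -1.83772, -8.16228
Step 5: Signature = (# positive eigenvalues) - (# negative eigenvalues) = -2

-2


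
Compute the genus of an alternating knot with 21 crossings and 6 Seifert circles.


For alternating knots, g = (c - s + 1)/2.
= (21 - 6 + 1)/2
= 16/2 = 8

8


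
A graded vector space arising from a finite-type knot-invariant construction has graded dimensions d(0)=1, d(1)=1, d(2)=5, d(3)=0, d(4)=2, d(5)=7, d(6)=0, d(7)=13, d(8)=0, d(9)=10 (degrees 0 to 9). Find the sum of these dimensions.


Total dimension = d(0) + d(1) + ... + d(9)
= 1 + 1 + 5 + 0 + 2 + 7 + 0 + 13 + 0 + 10
= 39

39
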